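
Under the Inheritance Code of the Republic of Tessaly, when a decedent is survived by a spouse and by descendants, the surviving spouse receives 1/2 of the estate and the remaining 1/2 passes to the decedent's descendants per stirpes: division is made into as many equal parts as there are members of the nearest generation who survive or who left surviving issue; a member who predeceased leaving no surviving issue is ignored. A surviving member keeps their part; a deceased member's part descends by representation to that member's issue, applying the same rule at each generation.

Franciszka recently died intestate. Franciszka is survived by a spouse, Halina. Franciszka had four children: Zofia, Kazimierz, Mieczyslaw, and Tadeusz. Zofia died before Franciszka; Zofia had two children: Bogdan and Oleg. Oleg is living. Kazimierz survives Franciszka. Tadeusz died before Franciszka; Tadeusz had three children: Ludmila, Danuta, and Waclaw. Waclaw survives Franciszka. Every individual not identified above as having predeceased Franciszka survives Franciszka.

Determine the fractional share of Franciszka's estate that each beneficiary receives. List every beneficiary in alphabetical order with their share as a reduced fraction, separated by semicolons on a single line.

Bogdan 1/16; Danuta 1/24; Halina 1/2; Kazimierz 1/8; Ludmila 1/24; Mieczyslaw 1/8; Oleg 1/16; Waclaw 1/24

Halina, as surviving spouse, takes 1/2.
The remaining 1/2 passes to Franciszka's descendants per stirpes.
The 1/2 is divided into 4 equal shares of 1/8 among Zofia, Kazimierz, Mieczyslaw, Tadeusz.
Zofia predeceased; the 1/8 allotted to Zofia's branch passes to Zofia's issue by representation.
The 1/8 is divided into 2 equal shares of 1/16 among Bogdan, Oleg.
Bogdan is living and takes 1/16.
Oleg is living and takes 1/16.
Kazimierz is living and takes 1/8.
Mieczyslaw is living and takes 1/8.
Tadeusz predeceased; the 1/8 allotted to Tadeusz's branch passes to Tadeusz's issue by representation.
The 1/8 is divided into 3 equal shares of 1/24 among Ludmila, Danuta, Waclaw.
Ludmila is living and takes 1/24.
Danuta is living and takes 1/24.
Waclaw is living and takes 1/24.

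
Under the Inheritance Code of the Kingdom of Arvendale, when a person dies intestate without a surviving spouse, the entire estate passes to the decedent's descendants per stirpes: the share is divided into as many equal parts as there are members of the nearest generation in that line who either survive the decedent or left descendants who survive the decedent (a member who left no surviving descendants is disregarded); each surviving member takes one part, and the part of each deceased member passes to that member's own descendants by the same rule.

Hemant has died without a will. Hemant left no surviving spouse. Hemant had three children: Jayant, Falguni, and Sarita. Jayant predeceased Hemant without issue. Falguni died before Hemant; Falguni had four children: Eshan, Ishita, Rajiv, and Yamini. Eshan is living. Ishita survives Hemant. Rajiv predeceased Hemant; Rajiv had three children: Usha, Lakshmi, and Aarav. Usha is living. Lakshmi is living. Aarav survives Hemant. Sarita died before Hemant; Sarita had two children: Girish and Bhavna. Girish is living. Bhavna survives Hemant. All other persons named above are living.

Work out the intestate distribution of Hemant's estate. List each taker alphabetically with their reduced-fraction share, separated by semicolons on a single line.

Aarav 1/24; Bhavna 1/4; Eshan 1/8; Girish 1/4; Ishita 1/8; Lakshmi 1/24; Usha 1/24; Yamini 1/8

There is no surviving spouse, so the entire estate passes to Hemant's descendants per stirpes.
Jayant left no surviving issue, so that branch lapses and is disregarded.
The estate is divided into 2 equal shares of 1/2 among Falguni, Sarita.
Falguni predeceased; the 1/2 allotted to Falguni's branch passes to Falguni's issue by representation.
The 1/2 is divided into 4 equal shares of 1/8 among Eshan, Ishita, Rajiv, Yamini.
Eshan is living and takes 1/8.
Ishita is living and takes 1/8.
Rajiv predeceased; the 1/8 allotted to Rajiv's branch passes to Rajiv's issue by representation.
The 1/8 is divided into 3 equal shares of 1/24 among Usha, Lakshmi, Aarav.
Usha is living and takes 1/24.
Lakshmi is living and takes 1/24.
Aarav is living and takes 1/24.
Yamini is living and takes 1/8.
Sarita predeceased; the 1/2 allotted to Sarita's branch passes to Sarita's issue by representation.
The 1/2 is divided into 2 equal shares of 1/4 among Girish, Bhavna.
Girish is living and takes 1/4.
Bhavna is living and takes 1/4.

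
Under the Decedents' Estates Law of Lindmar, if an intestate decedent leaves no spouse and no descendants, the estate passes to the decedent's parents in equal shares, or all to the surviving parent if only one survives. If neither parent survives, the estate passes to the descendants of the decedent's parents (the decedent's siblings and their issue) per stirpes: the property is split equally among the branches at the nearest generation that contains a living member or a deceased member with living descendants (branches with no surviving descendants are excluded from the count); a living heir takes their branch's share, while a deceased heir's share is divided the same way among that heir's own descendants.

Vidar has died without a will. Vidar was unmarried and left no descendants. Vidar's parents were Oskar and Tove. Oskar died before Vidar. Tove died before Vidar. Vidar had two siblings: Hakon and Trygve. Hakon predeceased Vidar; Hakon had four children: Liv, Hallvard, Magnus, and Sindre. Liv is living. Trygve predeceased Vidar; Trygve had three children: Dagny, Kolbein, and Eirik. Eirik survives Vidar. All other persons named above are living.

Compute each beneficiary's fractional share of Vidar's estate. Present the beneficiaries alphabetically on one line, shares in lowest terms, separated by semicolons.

Dagny 1/6; Eirik 1/6; Hallvard 1/8; Kolbein 1/6; Liv 1/8; Magnus 1/8; Sindre 1/8

Neither parent survives and there are no descendants, so the estate passes to Vidar's siblings and their issue per stirpes.
The estate is divided into 2 equal shares of 1/2 among Hakon, Trygve.
Hakon predeceased; the 1/2 allotted to Hakon's branch passes to Hakon's issue by representation.
The 1/2 is divided into 4 equal shares of 1/8 among Liv, Hallvard, Magnus, Sindre.
Liv is living and takes 1/8.
Hallvard is living and takes 1/8.
Magnus is living and takes 1/8.
Sindre is living and takes 1/8.
Trygve predeceased; the 1/2 allotted to Trygve's branch passes to Trygve's issue by representation.
The 1/2 is divided into 3 equal shares of 1/6 among Dagny, Kolbein, Eirik.
Dagny is living and takes 1/6.
Kolbein is living and takes 1/6.
Eirik is living and takes 1/6.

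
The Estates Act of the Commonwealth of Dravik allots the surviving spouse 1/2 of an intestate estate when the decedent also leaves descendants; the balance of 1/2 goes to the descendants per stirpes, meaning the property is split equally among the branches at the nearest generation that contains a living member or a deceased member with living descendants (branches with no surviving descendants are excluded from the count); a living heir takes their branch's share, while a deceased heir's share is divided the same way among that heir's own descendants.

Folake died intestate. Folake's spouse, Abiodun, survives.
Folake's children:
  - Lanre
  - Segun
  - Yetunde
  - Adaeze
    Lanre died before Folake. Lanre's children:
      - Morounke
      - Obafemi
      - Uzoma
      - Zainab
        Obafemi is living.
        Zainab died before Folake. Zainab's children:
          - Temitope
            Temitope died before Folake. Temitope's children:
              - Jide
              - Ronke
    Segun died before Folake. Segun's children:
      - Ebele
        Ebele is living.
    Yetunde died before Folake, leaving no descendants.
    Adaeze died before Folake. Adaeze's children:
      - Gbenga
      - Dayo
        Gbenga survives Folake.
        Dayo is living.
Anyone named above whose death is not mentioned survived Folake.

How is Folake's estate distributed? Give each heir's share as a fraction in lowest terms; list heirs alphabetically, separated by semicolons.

Abiodun, as surviving spouse, takes 1/2.
The remaining 1/2 passes to Folake's descendants per stirpes.
Yetunde left no surviving issue, so that branch lapses and is disregarded.
The 1/2 is divided into 3 equal shares of 1/6 among Lanre, Segun, Adaeze.
Lanre predeceased; the 1/6 allotted to Lanre's branch passes to Lanre's issue by representation.
The 1/6 is divided into 4 equal shares of 1/24 among Morounke, Obafemi, Uzoma, Zainab.
Morounke is living and takes 1/24.
Obafemi is living and takes 1/24.
Uzoma is living and takes 1/24.
Zainab predeceased; the 1/24 allotted to Zainab's branch passes to Zainab's issue by representation.
Temitope's line is the sole branch at this level, so the full 1/24 passes to Temitope's issue by representation.
The 1/24 is divided into 2 equal shares of 1/48 among Jide, Ronke.
Jide is living and takes 1/48.
Ronke is living and takes 1/48.
Segun predeceased; the 1/6 allotted to Segun's branch passes to Segun's issue by representation.
Ebele is the sole taker at this level and receives the full 1/6.
Adaeze predeceased; the 1/6 allotted to Adaeze's branch passes to Adaeze's issue by representation.
The 1/6 is divided into 2 equal shares of 1/12 among Gbenga, Dayo.
Gbenga is living and takes 1/12.
Dayo is living and takes 1/12.

Abiodun 1/2; Dayo 1/12; Ebele 1/6; Gbenga 1/12; Jide 1/48; Morounke 1/24; Obafemi 1/24; Ronke 1/48; Uzoma 1/24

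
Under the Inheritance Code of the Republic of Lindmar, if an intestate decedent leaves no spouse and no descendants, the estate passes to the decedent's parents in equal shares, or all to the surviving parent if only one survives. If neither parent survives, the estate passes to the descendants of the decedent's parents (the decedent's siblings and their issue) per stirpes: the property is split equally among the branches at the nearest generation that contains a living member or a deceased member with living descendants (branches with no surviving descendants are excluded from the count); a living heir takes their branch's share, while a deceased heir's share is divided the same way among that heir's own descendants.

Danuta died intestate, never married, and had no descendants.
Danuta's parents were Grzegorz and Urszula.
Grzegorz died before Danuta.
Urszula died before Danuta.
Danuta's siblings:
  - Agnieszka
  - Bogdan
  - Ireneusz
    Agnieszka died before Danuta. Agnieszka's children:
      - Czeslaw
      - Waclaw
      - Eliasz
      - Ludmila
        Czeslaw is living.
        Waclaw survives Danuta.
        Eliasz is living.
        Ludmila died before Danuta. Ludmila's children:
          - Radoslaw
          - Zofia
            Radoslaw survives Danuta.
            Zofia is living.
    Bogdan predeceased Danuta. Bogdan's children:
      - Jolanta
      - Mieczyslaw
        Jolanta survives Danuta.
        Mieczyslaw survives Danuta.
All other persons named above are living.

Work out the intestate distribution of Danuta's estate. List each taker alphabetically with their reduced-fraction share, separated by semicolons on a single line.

Neither parent survives and there are no descendants, so the estate passes to Danuta's siblings and their issue per stirpes.
The estate is divided into 3 equal shares of 1/3 among Agnieszka, Bogdan, Ireneusz.
Agnieszka predeceased; the 1/3 allotted to Agnieszka's branch passes to Agnieszka's issue by representation.
The 1/3 is divided into 4 equal shares of 1/12 among Czeslaw, Waclaw, Eliasz, Ludmila.
Czeslaw is living and takes 1/12.
Waclaw is living and takes 1/12.
Eliasz is living and takes 1/12.
Ludmila predeceased; the 1/12 allotted to Ludmila's branch passes to Ludmila's issue by representation.
The 1/12 is divided into 2 equal shares of 1/24 among Radoslaw, Zofia.
Radoslaw is living and takes 1/24.
Zofia is living and takes 1/24.
Bogdan predeceased; the 1/3 allotted to Bogdan's branch passes to Bogdan's issue by representation.
The 1/3 is divided into 2 equal shares of 1/6 among Jolanta, Mieczyslaw.
Jolanta is living and takes 1/6.
Mieczyslaw is living and takes 1/6.
Ireneusz is living and takes 1/3.

Czeslaw 1/12; Eliasz 1/12; Ireneusz 1/3; Jolanta 1/6; Mieczyslaw 1/6; Radoslaw 1/24; Waclaw 1/12; Zofia 1/24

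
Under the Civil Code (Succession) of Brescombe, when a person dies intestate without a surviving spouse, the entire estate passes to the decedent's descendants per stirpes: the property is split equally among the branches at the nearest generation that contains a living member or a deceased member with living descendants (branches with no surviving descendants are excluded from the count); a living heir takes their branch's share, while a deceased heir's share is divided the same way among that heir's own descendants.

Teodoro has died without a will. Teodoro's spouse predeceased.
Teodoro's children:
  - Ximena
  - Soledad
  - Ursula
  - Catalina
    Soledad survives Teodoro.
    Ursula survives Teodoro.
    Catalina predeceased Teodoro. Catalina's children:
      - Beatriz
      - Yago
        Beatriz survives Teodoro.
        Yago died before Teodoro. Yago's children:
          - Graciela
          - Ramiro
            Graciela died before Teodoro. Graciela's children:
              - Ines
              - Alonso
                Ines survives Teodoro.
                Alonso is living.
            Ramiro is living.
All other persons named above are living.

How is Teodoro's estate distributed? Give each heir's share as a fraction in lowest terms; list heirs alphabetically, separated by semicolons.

There is no surviving spouse, so the entire estate passes to Teodoro's descendants per stirpes.
The estate is divided into 4 equal shares of 1/4 among Ximena, Soledad, Ursula, Catalina.
Ximena is living and takes 1/4.
Soledad is living and takes 1/4.
Ursula is living and takes 1/4.
Catalina predeceased; the 1/4 allotted to Catalina's branch passes to Catalina's issue by representation.
The 1/4 is divided into 2 equal shares of 1/8 among Beatriz, Yago.
Beatriz is living and takes 1/8.
Yago predeceased; the 1/8 allotted to Yago's branch passes to Yago's issue by representation.
The 1/8 is divided into 2 equal shares of 1/16 among Graciela, Ramiro.
Graciela predeceased; the 1/16 allotted to Graciela's branch passes to Graciela's issue by representation.
The 1/16 is divided into 2 equal shares of 1/32 among Ines, Alonso.
Ines is living and takes 1/32.
Alonso is living and takes 1/32.
Ramiro is living and takes 1/16.

Alonso 1/32; Beatriz 1/8; Ines 1/32; Ramiro 1/16; Soledad 1/4; Ursula 1/4; Ximena 1/4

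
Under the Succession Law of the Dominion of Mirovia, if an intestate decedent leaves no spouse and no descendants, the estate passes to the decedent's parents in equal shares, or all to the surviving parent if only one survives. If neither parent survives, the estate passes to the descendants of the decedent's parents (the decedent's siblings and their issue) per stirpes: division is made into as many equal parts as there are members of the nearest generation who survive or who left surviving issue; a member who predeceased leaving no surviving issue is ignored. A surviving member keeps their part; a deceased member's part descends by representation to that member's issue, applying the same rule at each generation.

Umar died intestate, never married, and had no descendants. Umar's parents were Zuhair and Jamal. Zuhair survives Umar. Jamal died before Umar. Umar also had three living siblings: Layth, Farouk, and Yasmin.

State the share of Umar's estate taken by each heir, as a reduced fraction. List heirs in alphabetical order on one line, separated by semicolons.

Only one parent, Zuhair, survives, so Zuhair takes the entire estate. The siblings take nothing because a surviving parent has priority.

Zuhair 1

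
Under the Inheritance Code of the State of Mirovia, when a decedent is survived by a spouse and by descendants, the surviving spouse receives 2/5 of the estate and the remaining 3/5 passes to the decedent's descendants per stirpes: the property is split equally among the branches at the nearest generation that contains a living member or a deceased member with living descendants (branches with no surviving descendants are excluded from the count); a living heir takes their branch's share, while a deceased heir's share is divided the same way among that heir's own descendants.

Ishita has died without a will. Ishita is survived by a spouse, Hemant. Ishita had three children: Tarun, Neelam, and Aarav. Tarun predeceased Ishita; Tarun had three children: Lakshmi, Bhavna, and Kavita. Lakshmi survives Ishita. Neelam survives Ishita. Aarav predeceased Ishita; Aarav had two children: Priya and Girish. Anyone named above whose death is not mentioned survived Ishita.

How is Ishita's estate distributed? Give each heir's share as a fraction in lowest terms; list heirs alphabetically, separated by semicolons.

Hemant, as surviving spouse, takes 2/5.
The remaining 3/5 passes to Ishita's descendants per stirpes.
The 3/5 is divided into 3 equal shares of 1/5 among Tarun, Neelam, Aarav.
Tarun predeceased; the 1/5 allotted to Tarun's branch passes to Tarun's issue by representation.
The 1/5 is divided into 3 equal shares of 1/15 among Lakshmi, Bhavna, Kavita.
Lakshmi is living and takes 1/15.
Bhavna is living and takes 1/15.
Kavita is living and takes 1/15.
Neelam is living and takes 1/5.
Aarav predeceased; the 1/5 allotted to Aarav's branch passes to Aarav's issue by representation.
The 1/5 is divided into 2 equal shares of 1/10 among Priya, Girish.
Priya is living and takes 1/10.
Girish is living and takes 1/10.

Bhavna 1/15; Girish 1/10; Hemant 2/5; Kavita 1/15; Lakshmi 1/15; Neelam 1/5; Priya 1/10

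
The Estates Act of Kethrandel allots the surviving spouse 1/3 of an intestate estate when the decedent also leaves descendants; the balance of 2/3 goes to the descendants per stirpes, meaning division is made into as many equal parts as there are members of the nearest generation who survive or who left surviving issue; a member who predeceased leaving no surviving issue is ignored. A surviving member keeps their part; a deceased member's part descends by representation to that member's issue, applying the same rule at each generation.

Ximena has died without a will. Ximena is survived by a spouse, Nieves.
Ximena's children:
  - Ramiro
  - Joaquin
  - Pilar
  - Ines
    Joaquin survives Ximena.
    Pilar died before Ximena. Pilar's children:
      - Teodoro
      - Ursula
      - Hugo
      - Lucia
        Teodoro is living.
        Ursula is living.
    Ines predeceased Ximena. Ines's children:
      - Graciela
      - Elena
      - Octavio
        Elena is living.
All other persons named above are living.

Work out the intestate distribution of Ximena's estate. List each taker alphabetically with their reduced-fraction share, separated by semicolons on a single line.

Elena 1/18; Graciela 1/18; Hugo 1/24; Joaquin 1/6; Lucia 1/24; Nieves 1/3; Octavio 1/18; Ramiro 1/6; Teodoro 1/24; Ursula 1/24

Nieves, as surviving spouse, takes 1/3.
The remaining 2/3 passes to Ximena's descendants per stirpes.
The 2/3 is divided into 4 equal shares of 1/6 among Ramiro, Joaquin, Pilar, Ines.
Ramiro is living and takes 1/6.
Joaquin is living and takes 1/6.
Pilar predeceased; the 1/6 allotted to Pilar's branch passes to Pilar's issue by representation.
The 1/6 is divided into 4 equal shares of 1/24 among Teodoro, Ursula, Hugo, Lucia.
Teodoro is living and takes 1/24.
Ursula is living and takes 1/24.
Hugo is living and takes 1/24.
Lucia is living and takes 1/24.
Ines predeceased; the 1/6 allotted to Ines's branch passes to Ines's issue by representation.
The 1/6 is divided into 3 equal shares of 1/18 among Graciela, Elena, Octavio.
Graciela is living and takes 1/18.
Elena is living and takes 1/18.
Octavio is living and takes 1/18.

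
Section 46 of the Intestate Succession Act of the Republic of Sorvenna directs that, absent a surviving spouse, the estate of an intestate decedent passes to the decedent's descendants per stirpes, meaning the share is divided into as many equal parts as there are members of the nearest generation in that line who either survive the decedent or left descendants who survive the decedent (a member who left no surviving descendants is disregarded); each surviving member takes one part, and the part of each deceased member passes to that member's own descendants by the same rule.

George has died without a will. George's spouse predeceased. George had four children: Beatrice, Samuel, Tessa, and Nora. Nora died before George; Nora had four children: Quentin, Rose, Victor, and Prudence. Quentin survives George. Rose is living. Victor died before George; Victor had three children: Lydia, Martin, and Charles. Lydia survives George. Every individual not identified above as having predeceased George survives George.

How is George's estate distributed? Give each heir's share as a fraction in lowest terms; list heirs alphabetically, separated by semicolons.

Beatrice 1/4; Charles 1/48; Lydia 1/48; Martin 1/48; Prudence 1/16; Quentin 1/16; Rose 1/16; Samuel 1/4; Tessa 1/4

There is no surviving spouse, so the entire estate passes to George's descendants per stirpes.
The estate is divided into 4 equal shares of 1/4 among Beatrice, Samuel, Tessa, Nora.
Beatrice is living and takes 1/4.
Samuel is living and takes 1/4.
Tessa is living and takes 1/4.
Nora predeceased; the 1/4 allotted to Nora's branch passes to Nora's issue by representation.
The 1/4 is divided into 4 equal shares of 1/16 among Quentin, Rose, Victor, Prudence.
Quentin is living and takes 1/16.
Rose is living and takes 1/16.
Victor predeceased; the 1/16 allotted to Victor's branch passes to Victor's issue by representation.
The 1/16 is divided into 3 equal shares of 1/48 among Lydia, Martin, Charles.
Lydia is living and takes 1/48.
Martin is living and takes 1/48.
Charles is living and takes 1/48.
Prudence is living and takes 1/16.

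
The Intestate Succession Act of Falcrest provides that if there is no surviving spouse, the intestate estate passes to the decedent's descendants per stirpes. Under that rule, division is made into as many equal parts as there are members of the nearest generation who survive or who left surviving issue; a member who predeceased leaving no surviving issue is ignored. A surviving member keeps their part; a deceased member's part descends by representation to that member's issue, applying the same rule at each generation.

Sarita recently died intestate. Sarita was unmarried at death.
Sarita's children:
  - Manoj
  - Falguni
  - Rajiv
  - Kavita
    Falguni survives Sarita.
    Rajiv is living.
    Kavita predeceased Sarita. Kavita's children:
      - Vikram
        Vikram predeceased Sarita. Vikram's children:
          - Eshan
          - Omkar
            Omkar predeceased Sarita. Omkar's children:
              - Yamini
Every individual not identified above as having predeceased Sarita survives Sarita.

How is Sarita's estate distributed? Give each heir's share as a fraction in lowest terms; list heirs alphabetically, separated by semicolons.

Eshan 1/8; Falguni 1/4; Manoj 1/4; Rajiv 1/4; Yamini 1/8

There is no surviving spouse, so the entire estate passes to Sarita's descendants per stirpes.
The estate is divided into 4 equal shares of 1/4 among Manoj, Falguni, Rajiv, Kavita.
Manoj is living and takes 1/4.
Falguni is living and takes 1/4.
Rajiv is living and takes 1/4.
Kavita predeceased; the 1/4 allotted to Kavita's branch passes to Kavita's issue by representation.
Vikram's line is the sole branch at this level, so the full 1/4 passes to Vikram's issue by representation.
The 1/4 is divided into 2 equal shares of 1/8 among Eshan, Omkar.
Eshan is living and takes 1/8.
Omkar predeceased; the 1/8 allotted to Omkar's branch passes to Omkar's issue by representation.
Yamini is the sole taker at this level and receives the full 1/8.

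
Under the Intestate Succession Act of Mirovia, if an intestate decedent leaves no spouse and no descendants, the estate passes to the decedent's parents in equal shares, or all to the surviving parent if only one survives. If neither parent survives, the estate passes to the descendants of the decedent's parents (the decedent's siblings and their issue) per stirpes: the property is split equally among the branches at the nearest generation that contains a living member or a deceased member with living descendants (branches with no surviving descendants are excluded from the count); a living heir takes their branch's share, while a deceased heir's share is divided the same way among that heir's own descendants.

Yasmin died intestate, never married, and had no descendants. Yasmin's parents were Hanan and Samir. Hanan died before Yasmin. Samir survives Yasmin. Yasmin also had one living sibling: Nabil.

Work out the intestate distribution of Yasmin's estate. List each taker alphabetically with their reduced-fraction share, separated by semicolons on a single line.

Samir 1

Only one parent, Samir, survives, so Samir takes the entire estate. The siblings take nothing because a surviving parent has priority.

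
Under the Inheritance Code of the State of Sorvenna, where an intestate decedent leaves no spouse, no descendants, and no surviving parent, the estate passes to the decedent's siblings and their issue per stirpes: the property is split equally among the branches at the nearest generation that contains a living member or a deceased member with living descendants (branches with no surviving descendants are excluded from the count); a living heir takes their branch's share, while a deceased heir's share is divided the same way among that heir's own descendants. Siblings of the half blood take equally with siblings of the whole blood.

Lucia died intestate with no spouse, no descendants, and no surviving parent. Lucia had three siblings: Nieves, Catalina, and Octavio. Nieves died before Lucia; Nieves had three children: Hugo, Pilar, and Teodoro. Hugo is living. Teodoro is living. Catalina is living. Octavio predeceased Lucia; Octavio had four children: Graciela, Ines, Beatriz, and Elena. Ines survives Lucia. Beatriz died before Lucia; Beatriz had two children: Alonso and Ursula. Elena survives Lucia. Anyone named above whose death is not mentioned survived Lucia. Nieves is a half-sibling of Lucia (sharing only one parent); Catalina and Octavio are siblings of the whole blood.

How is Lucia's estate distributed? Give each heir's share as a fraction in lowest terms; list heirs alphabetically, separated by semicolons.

No spouse, descendants, or parent survives, so the estate passes to Lucia's siblings per stirpes.
Half-blood and whole-blood siblings take equally under the stated rule.
The estate is divided into 3 equal shares of 1/3 among Nieves, Catalina, Octavio.
Nieves predeceased; the 1/3 allotted to Nieves's branch passes to Nieves's issue by representation.
The 1/3 is divided into 3 equal shares of 1/9 among Hugo, Pilar, Teodoro.
Hugo is living and takes 1/9.
Pilar is living and takes 1/9.
Teodoro is living and takes 1/9.
Catalina is living and takes 1/3.
Octavio predeceased; the 1/3 allotted to Octavio's branch passes to Octavio's issue by representation.
The 1/3 is divided into 4 equal shares of 1/12 among Graciela, Ines, Beatriz, Elena.
Graciela is living and takes 1/12.
Ines is living and takes 1/12.
Beatriz predeceased; the 1/12 allotted to Beatriz's branch passes to Beatriz's issue by representation.
The 1/12 is divided into 2 equal shares of 1/24 among Alonso, Ursula.
Alonso is living and takes 1/24.
Ursula is living and takes 1/24.
Elena is living and takes 1/12.

Alonso 1/24; Catalina 1/3; Elena 1/12; Graciela 1/12; Hugo 1/9; Ines 1/12; Pilar 1/9; Teodoro 1/9; Ursula 1/24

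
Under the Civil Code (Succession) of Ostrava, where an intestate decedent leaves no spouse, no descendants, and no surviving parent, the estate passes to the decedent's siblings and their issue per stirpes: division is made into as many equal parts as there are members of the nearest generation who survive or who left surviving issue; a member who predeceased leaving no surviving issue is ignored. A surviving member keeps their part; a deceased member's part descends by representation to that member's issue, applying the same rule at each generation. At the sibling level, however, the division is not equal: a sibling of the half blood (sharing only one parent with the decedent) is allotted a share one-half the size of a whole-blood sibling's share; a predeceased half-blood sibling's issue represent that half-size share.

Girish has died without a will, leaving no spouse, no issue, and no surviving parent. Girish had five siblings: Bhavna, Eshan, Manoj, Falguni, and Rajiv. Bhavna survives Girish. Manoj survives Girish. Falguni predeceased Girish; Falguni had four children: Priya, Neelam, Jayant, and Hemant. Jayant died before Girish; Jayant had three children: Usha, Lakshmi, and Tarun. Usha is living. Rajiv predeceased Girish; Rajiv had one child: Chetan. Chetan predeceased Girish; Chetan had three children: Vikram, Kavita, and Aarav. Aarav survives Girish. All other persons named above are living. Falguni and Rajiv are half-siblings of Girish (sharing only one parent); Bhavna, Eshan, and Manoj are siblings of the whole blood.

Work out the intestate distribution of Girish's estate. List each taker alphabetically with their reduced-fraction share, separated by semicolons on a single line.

No spouse, descendants, or parent survives, so the estate passes to Girish's siblings per stirpes.
Half-blood siblings count for one-half the weight of whole-blood siblings at the initial division.
Dividing 1 in proportion to weights (total weight 4): Bhavna (weight 1) → 1/4; Eshan (weight 1) → 1/4; Manoj (weight 1) → 1/4; Falguni (weight 1/2) → 1/8; Rajiv (weight 1/2) → 1/8.
Bhavna is living and takes 1/4.
Eshan is living and takes 1/4.
Manoj is living and takes 1/4.
Falguni predeceased; the 1/8 allotted to Falguni's branch passes to Falguni's issue by representation.
The 1/8 is divided into 4 equal shares of 1/32 among Priya, Neelam, Jayant, Hemant.
Priya is living and takes 1/32.
Neelam is living and takes 1/32.
Jayant predeceased; the 1/32 allotted to Jayant's branch passes to Jayant's issue by representation.
The 1/32 is divided into 3 equal shares of 1/96 among Usha, Lakshmi, Tarun.
Usha is living and takes 1/96.
Lakshmi is living and takes 1/96.
Tarun is living and takes 1/96.
Hemant is living and takes 1/32.
Rajiv predeceased; the 1/8 allotted to Rajiv's branch passes to Rajiv's issue by representation.
Chetan's line is the sole branch at this level, so the full 1/8 passes to Chetan's issue by representation.
The 1/8 is divided into 3 equal shares of 1/24 among Vikram, Kavita, Aarav.
Vikram is living and takes 1/24.
Kavita is living and takes 1/24.
Aarav is living and takes 1/24.

Aarav 1/24; Bhavna 1/4; Eshan 1/4; Hemant 1/32; Kavita 1/24; Lakshmi 1/96; Manoj 1/4; Neelam 1/32; Priya 1/32; Tarun 1/96; Usha 1/96; Vikram 1/24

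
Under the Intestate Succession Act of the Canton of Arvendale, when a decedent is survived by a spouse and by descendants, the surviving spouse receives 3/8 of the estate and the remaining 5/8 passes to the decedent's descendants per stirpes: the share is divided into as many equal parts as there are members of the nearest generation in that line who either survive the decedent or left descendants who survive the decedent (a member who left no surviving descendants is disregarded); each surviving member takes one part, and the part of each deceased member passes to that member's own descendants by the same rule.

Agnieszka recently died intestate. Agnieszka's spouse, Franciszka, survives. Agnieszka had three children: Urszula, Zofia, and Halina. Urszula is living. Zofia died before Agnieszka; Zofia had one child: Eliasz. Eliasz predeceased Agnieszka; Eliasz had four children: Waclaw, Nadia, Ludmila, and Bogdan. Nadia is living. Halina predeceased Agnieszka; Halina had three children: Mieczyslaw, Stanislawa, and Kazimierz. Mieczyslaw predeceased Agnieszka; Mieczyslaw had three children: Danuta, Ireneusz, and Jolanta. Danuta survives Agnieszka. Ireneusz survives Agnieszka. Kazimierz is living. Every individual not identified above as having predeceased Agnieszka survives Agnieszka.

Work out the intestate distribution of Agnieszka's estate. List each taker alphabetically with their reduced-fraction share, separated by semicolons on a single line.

Franciszka, as surviving spouse, takes 3/8.
The remaining 5/8 passes to Agnieszka's descendants per stirpes.
The 5/8 is divided into 3 equal shares of 5/24 among Urszula, Zofia, Halina.
Urszula is living and takes 5/24.
Zofia predeceased; the 5/24 allotted to Zofia's branch passes to Zofia's issue by representation.
Eliasz's line is the sole branch at this level, so the full 5/24 passes to Eliasz's issue by representation.
The 5/24 is divided into 4 equal shares of 5/96 among Waclaw, Nadia, Ludmila, Bogdan.
Waclaw is living and takes 5/96.
Nadia is living and takes 5/96.
Ludmila is living and takes 5/96.
Bogdan is living and takes 5/96.
Halina predeceased; the 5/24 allotted to Halina's branch passes to Halina's issue by representation.
The 5/24 is divided into 3 equal shares of 5/72 among Mieczyslaw, Stanislawa, Kazimierz.
Mieczyslaw predeceased; the 5/72 allotted to Mieczyslaw's branch passes to Mieczyslaw's issue by representation.
The 5/72 is divided into 3 equal shares of 5/216 among Danuta, Ireneusz, Jolanta.
Danuta is living and takes 5/216.
Ireneusz is living and takes 5/216.
Jolanta is living and takes 5/216.
Stanislawa is living and takes 5/72.
Kazimierz is living and takes 5/72.

Bogdan 5/96; Danuta 5/216; Franciszka 3/8; Ireneusz 5/216; Jolanta 5/216; Kazimierz 5/72; Ludmila 5/96; Nadia 5/96; Stanislawa 5/72; Urszula 5/24; Waclaw 5/96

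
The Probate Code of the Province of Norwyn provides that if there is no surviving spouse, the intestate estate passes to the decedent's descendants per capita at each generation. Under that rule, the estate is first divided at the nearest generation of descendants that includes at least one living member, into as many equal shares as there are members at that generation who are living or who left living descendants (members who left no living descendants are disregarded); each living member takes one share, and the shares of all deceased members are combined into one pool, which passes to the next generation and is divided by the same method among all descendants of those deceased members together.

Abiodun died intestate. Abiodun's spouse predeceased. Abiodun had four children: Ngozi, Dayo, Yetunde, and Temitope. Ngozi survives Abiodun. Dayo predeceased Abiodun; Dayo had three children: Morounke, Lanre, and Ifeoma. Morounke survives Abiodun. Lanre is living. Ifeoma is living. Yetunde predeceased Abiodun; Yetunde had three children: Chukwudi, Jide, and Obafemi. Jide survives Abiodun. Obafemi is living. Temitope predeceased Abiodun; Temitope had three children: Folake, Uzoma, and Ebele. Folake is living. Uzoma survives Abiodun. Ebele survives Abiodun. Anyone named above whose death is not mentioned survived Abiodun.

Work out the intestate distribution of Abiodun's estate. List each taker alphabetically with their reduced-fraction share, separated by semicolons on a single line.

There is no surviving spouse, so the entire estate passes to Abiodun's descendants per capita at each generation.
At generation 1 (Ngozi, Dayo, Yetunde, Temitope) there are 4 shares of (1)/4 = 1/4 each.
Living: Ngozi — each takes 1/4.
Deceased: Dayo, Yetunde, and Temitope. Their combined 3/4 is pooled and carried to generation 2.
At generation 2 (Morounke, Lanre, Ifeoma, Chukwudi, Jide, Obafemi, Folake, Uzoma, Ebele) there are 9 shares of (3/4)/9 = 1/12 each.
Living: Morounke, Lanre, Ifeoma, Chukwudi, Jide, Obafemi, Folake, Uzoma, and Ebele — each takes 1/12.

Chukwudi 1/12; Ebele 1/12; Folake 1/12; Ifeoma 1/12; Jide 1/12; Lanre 1/12; Morounke 1/12; Ngozi 1/4; Obafemi 1/12; Uzoma 1/12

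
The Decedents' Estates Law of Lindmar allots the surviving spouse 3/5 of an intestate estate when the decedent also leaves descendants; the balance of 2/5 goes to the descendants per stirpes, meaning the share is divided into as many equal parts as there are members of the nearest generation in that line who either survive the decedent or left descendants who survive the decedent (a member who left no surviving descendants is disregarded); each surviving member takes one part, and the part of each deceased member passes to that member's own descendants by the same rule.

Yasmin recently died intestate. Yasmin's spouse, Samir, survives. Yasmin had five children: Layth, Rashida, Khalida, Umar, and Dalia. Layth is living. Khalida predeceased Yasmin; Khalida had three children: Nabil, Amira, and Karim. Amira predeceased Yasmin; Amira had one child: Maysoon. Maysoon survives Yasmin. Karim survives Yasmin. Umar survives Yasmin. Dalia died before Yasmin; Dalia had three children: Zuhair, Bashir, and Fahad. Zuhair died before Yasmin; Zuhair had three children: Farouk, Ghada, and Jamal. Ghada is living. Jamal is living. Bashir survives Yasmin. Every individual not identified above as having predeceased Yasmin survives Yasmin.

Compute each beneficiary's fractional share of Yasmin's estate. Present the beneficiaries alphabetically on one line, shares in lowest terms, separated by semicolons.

Samir, as surviving spouse, takes 3/5.
The remaining 2/5 passes to Yasmin's descendants per stirpes.
The 2/5 is divided into 5 equal shares of 2/25 among Layth, Rashida, Khalida, Umar, Dalia.
Layth is living and takes 2/25.
Rashida is living and takes 2/25.
Khalida predeceased; the 2/25 allotted to Khalida's branch passes to Khalida's issue by representation.
The 2/25 is divided into 3 equal shares of 2/75 among Nabil, Amira, Karim.
Nabil is living and takes 2/75.
Amira predeceased; the 2/75 allotted to Amira's branch passes to Amira's issue by representation.
Maysoon is the sole taker at this level and receives the full 2/75.
Karim is living and takes 2/75.
Umar is living and takes 2/25.
Dalia predeceased; the 2/25 allotted to Dalia's branch passes to Dalia's issue by representation.
The 2/25 is divided into 3 equal shares of 2/75 among Zuhair, Bashir, Fahad.
Zuhair predeceased; the 2/75 allotted to Zuhair's branch passes to Zuhair's issue by representation.
The 2/75 is divided into 3 equal shares of 2/225 among Farouk, Ghada, Jamal.
Farouk is living and takes 2/225.
Ghada is living and takes 2/225.
Jamal is living and takes 2/225.
Bashir is living and takes 2/75.
Fahad is living and takes 2/75.

Bashir 2/75; Fahad 2/75; Farouk 2/225; Ghada 2/225; Jamal 2/225; Karim 2/75; Layth 2/25; Maysoon 2/75; Nabil 2/75; Rashida 2/25; Samir 3/5; Umar 2/25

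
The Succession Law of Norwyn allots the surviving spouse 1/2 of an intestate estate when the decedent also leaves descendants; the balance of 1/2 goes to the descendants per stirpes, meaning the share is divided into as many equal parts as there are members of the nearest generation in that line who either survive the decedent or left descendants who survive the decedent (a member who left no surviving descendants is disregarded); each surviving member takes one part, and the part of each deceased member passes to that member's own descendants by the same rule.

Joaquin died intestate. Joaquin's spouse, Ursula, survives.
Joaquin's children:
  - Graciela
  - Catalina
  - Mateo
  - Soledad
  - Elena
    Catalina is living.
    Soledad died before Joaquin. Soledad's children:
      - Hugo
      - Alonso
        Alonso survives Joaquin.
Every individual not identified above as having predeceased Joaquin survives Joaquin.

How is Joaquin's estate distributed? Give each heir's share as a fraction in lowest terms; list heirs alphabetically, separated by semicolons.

Ursula, as surviving spouse, takes 1/2.
The remaining 1/2 passes to Joaquin's descendants per stirpes.
The 1/2 is divided into 5 equal shares of 1/10 among Graciela, Catalina, Mateo, Soledad, Elena.
Graciela is living and takes 1/10.
Catalina is living and takes 1/10.
Mateo is living and takes 1/10.
Soledad predeceased; the 1/10 allotted to Soledad's branch passes to Soledad's issue by representation.
The 1/10 is divided into 2 equal shares of 1/20 among Hugo, Alonso.
Hugo is living and takes 1/20.
Alonso is living and takes 1/20.
Elena is living and takes 1/10.

Alonso 1/20; Catalina 1/10; Elena 1/10; Graciela 1/10; Hugo 1/20; Mateo 1/10; Ursula 1/2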